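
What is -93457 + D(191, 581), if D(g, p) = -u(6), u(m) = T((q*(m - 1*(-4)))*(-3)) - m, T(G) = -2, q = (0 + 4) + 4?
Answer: -93449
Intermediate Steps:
q = 8 (q = 4 + 4 = 8)
u(m) = -2 - m
D(g, p) = 8 (D(g, p) = -(-2 - 1*6) = -(-2 - 6) = -1*(-8) = 8)
-93457 + D(191, 581) = -93457 + 8 = -93449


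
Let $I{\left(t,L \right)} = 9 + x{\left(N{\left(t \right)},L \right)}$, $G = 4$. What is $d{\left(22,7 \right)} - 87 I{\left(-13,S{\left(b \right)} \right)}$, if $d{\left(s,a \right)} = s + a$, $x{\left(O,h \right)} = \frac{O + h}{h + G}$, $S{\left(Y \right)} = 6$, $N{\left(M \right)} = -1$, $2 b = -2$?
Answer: $- \frac{1595}{2} \approx -797.5$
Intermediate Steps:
$b = -1$ ($b = \frac{1}{2} \left(-2\right) = -1$)
$x{\left(O,h \right)} = \frac{O + h}{4 + h}$ ($x{\left(O,h \right)} = \frac{O + h}{h + 4} = \frac{O + h}{4 + h}$)
$I{\left(t,L \right)} = 9 + \frac{-1 + L}{4 + L}$
$d{\left(s,a \right)} = a + s$
$d{\left(22,7 \right)} - 87 I{\left(-13,S{\left(b \right)} \right)} = \left(7 + 22\right) - 87 \frac{5 \left(7 + 2 \cdot 6\right)}{4 + 6} = 29 - 87 \frac{5 \left(7 + 12\right)}{10} = 29 - 87 \cdot 5 \cdot \frac{1}{10} \cdot 19 = 29 - \frac{1653}{2} = - \frac{1595}{2}$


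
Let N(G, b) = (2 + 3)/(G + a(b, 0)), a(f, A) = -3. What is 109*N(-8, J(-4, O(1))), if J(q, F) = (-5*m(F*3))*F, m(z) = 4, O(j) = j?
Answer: -545/11 ≈ -49.545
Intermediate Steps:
J(q, F) = -20*F (J(q, F) = (-5*4)*F = -20*F)
N(G, b) = 5/(-3 + G) (N(G, b) = (2 + 3)/(G - 3) = 5/(-3 + G))
109*N(-8, J(-4, O(1))) = 109*(5/(-3 - 8)) = 109*(5/(-11)) = 109*(5*(-1/11)) = 109*(-5/11) = -545/11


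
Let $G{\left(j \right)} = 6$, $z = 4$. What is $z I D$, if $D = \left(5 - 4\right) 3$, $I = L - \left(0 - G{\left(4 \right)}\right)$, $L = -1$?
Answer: $60$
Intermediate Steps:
$I = 5$ ($I = -1 - \left(0 - 6\right) = -1 - -6 = -1 + 6 = 5$)
$D = 3$ ($D = 1 \cdot 3 = 3$)
$z I D = 4 \cdot 5 \cdot 3 = 20 \cdot 3 = 60$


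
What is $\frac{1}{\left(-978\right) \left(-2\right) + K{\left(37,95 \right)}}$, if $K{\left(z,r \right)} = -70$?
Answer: $\frac{1}{1886} \approx 0.00053022$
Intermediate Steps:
$\frac{1}{\left(-978\right) \left(-2\right) + K{\left(37,95 \right)}} = \frac{1}{\left(-978\right) \left(-2\right) - 70} = \frac{1}{1956 - 70} = \frac{1}{1886}$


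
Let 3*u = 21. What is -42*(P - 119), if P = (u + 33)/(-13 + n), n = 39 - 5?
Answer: 4918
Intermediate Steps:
u = 7 (u = (⅓)*21 = 7)
n = 34
P = 40/21 (P = (7 + 33)/(-13 + 34) = 40/21 ≈ 1.9048)
-42*(P - 119) = -42*(40/21 - 119) = -42*(-2459/21) = 4918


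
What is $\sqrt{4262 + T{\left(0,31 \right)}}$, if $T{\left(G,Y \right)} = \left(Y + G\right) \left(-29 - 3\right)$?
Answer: $\sqrt{3270} \approx 57.184$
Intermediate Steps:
$T{\left(G,Y \right)} = - 32 G - 32 Y$ ($T{\left(G,Y \right)} = \left(G + Y\right) \left(-32\right) = - 32 G - 32 Y$)
$\sqrt{4262 + T{\left(0,31 \right)}} = \sqrt{4262 - 992} = \sqrt{3270}$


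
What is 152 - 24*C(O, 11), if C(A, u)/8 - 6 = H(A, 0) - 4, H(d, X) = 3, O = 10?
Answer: -808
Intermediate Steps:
C(A, u) = 40 (C(A, u) = 48 + 8*(3 - 4) = 48 + 8*(-1) = 48 - 8 = 40)
152 - 24*C(O, 11) = 152 - 24*40 = 152 - 960 = -808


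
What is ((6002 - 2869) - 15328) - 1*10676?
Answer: -22871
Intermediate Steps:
((6002 - 2869) - 15328) - 1*10676 = (3133 - 15328) - 10676 = -12195 - 10676 = -22871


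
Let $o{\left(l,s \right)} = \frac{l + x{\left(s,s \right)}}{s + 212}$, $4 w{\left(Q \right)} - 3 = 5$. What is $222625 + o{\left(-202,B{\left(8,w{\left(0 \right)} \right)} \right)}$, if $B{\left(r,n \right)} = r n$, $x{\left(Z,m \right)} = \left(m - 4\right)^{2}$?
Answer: $\frac{25379221}{114} \approx 2.2262 \cdot 10^{5}$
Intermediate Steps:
$x{\left(Z,m \right)} = \left(-4 + m\right)^{2}$
$w{\left(Q \right)} = 2$ ($w{\left(Q \right)} = \frac{3}{4} + \frac{1}{4} \cdot 5 = \frac{3}{4} + \frac{5}{4} = 2$)
$B{\left(r,n \right)} = n r$
$o{\left(l,s \right)} = \frac{l + \left(-4 + s\right)^{2}}{212 + s}$ ($o{\left(l,s \right)} = \frac{l + \left(-4 + s\right)^{2}}{s + 212} = \frac{l + \left(-4 + s\right)^{2}}{212 + s}$)
$222625 + o{\left(-202,B{\left(8,w{\left(0 \right)} \right)} \right)} = 222625 + \frac{-202 + \left(-4 + 2 \cdot 8\right)^{2}}{212 + 2 \cdot 8} = 222625 + \frac{-202 + \left(-4 + 16\right)^{2}}{212 + 16} = 222625 + \frac{-202 + 12^{2}}{228} = 222625 + \frac{-202 + 144}{228} = 222625 + \frac{1}{228} \left(-58\right) = 222625 - \frac{29}{114} = \frac{25379221}{114}$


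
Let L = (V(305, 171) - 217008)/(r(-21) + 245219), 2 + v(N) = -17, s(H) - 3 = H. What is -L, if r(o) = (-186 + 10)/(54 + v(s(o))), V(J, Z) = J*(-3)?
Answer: 7627305/8582489 ≈ 0.88871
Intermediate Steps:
s(H) = 3 + H
v(N) = -19 (v(N) = -2 - 17 = -19)
V(J, Z) = -3*J
r(o) = -176/35 (r(o) = (-186 + 10)/(54 - 19) = -176/35)
L = -7627305/8582489 (L = (-3*305 - 217008)/(-176/35 + 245219) = (-915 - 217008)/(8582489/35) = -217923*35/8582489 = -7627305/8582489 ≈ -0.88871)
-L = -1*(-7627305/8582489) = 7627305/8582489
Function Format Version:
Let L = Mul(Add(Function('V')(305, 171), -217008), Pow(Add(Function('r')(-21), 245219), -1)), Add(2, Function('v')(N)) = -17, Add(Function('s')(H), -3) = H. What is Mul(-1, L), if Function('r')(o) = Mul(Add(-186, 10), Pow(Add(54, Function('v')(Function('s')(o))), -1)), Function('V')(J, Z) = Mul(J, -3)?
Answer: Rational(7627305, 8582489) ≈ 0.88871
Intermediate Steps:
Function('s')(H) = Add(3, H)
Function('v')(N) = -19 (Function('v')(N) = Add(-2, -17) = -19)
Function('V')(J, Z) = Mul(-3, J)
Function('r')(o) = Rational(-176, 35) (Function('r')(o) = Mul(Add(-186, 10), Pow(Add(54, -19), -1)) = Mul(-176, Pow(35, -1)) = Mul(-176, Rational(1, 35)) = Rational(-176, 35))
L = Rational(-7627305, 8582489) (L = Mul(Add(Mul(-3, 305), -217008), Pow(Add(Rational(-176, 35), 245219), -1)) = Mul(Add(-915, -217008), Pow(Rational(8582489, 35), -1)) = Mul(-217923, Rational(35, 8582489)) = Rational(-7627305, 8582489) ≈ -0.88871)
Mul(-1, L) = Mul(-1, Rational(-7627305, 8582489)) = Rational(7627305, 8582489)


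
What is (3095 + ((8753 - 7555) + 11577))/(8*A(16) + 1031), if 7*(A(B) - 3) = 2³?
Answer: 37030/2483 ≈ 14.913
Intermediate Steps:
A(B) = 29/7 (A(B) = 3 + (⅐)*2³ = 3 + (⅐)*8 = 3 + 8/7 = 29/7)
(3095 + ((8753 - 7555) + 11577))/(8*A(16) + 1031) = (3095 + ((8753 - 7555) + 11577))/(8*(29/7) + 1031) = (3095 + (1198 + 11577))/(232/7 + 1031) = (3095 + 12775)/(7449/7) = 15870*(7/7449) = 37030/2483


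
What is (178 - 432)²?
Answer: 64516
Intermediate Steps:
(178 - 432)² = (-254)² = 64516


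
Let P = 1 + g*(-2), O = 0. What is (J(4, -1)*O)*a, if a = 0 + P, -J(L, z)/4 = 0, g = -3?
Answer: 0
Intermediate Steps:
J(L, z) = 0 (J(L, z) = -4*0 = 0)
P = 7 (P = 1 - 3*(-2) = 1 + 6 = 7)
a = 7 (a = 0 + 7 = 7)
(J(4, -1)*O)*a = (0*0)*7 = 0*7 = 0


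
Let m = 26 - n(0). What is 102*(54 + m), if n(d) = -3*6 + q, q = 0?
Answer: 9996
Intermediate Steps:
n(d) = -18 (n(d) = -3*6 + 0 = -18 + 0 = -18)
m = 44 (m = 26 - 1*(-18) = 26 + 18 = 44)
102*(54 + m) = 102*(54 + 44) = 102*98 = 9996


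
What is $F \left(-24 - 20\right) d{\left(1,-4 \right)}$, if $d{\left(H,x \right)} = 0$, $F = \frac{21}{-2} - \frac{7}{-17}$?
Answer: $0$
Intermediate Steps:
$F = - \frac{343}{34}$ ($F = 21 \left(- \frac{1}{2}\right) - - \frac{7}{17} = - \frac{21}{2} + \frac{7}{17} = - \frac{343}{34} \approx -10.088$)
$F \left(-24 - 20\right) d{\left(1,-4 \right)} = - \frac{343 \left(-24 - 20\right)}{34} \cdot 0 = \left(- \frac{343}{34}\right) \left(-44\right) 0 = \frac{7546}{17} \cdot 0 = 0$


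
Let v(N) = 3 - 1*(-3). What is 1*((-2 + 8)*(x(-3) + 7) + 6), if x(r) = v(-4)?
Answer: 84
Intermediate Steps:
v(N) = 6 (v(N) = 3 + 3 = 6)
x(r) = 6
1*((-2 + 8)*(x(-3) + 7) + 6) = 1*((-2 + 8)*(6 + 7) + 6) = 1*(6*13 + 6) = 1*(78 + 6) = 1*84 = 84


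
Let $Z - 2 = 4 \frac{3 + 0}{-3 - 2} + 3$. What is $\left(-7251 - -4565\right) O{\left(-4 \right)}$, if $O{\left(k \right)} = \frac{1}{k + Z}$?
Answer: $\frac{13430}{7} \approx 1918.6$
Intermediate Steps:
$Z = \frac{13}{5}$ ($Z = 2 + \left(4 \frac{3 + 0}{-3 - 2} + 3\right) = 2 + \left(4 \frac{3}{-5} + 3\right) = 2 + \left(4 \cdot 3 \left(- \frac{1}{5}\right) + 3\right) = 2 + \left(4 \left(- \frac{3}{5}\right) + 3\right) = 2 + \left(- \frac{12}{5} + 3\right) = 2 + \frac{3}{5} = \frac{13}{5} \approx 2.6$)
$O{\left(k \right)} = \frac{1}{\frac{13}{5} + k}$ ($O{\left(k \right)} = \frac{1}{k + \frac{13}{5}} = \frac{1}{\frac{13}{5} + k}$)
$\left(-7251 - -4565\right) O{\left(-4 \right)} = \left(-7251 - -4565\right) \frac{5}{13 + 5 \left(-4\right)} = \left(-7251 + 4565\right) \frac{5}{13 - 20} = - 2686 \frac{5}{-7} = - 2686 \cdot 5 \left(- \frac{1}{7}\right) = \left(-2686\right) \left(- \frac{5}{7}\right) = \frac{13430}{7}$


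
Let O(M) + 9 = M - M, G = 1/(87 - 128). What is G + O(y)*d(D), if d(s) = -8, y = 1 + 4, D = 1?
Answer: 2951/41 ≈ 71.976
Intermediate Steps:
y = 5
G = -1/41 (G = 1/(-41) = -1/41 ≈ -0.024390)
O(M) = -9 (O(M) = -9 + (M - M) = -9 + 0 = -9)
G + O(y)*d(D) = -1/41 - 9*(-8) = -1/41 + 72 = 2951/41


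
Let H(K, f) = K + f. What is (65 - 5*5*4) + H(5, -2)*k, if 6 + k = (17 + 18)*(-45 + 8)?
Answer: -3938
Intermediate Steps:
k = -1301 (k = -6 + (17 + 18)*(-45 + 8) = -6 + 35*(-37) = -6 - 1295 = -1301)
(65 - 5*5*4) + H(5, -2)*k = (65 - 5*5*4) + (5 - 2)*(-1301) = (65 - 25*4) + 3*(-1301) = (65 - 100) - 3903 = -35 - 3903 = -3938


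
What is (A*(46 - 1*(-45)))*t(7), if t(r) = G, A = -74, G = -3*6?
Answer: 121212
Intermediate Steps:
G = -18
t(r) = -18
(A*(46 - 1*(-45)))*t(7) = -74*(46 - 1*(-45))*(-18) = -74*(46 + 45)*(-18) = -74*91*(-18) = -6734*(-18) = 121212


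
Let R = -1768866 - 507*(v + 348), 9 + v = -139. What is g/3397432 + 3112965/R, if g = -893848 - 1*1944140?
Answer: -330914153556/132377115769 ≈ -2.4998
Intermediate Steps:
v = -148 (v = -9 - 139 = -148)
R = -1870266 (R = -1768866 - 507*(-148 + 348) = -1768866 - 507*200 = -1768866 - 1*101400 = -1768866 - 101400 = -1870266)
g = -2837988 (g = -893848 - 1944140 = -2837988)
g/3397432 + 3112965/R = -2837988/3397432 + 3112965/(-1870266) = -2837988*1/3397432 + 3112965*(-1/1870266) = -709497/849358 - 1037655/623422 = -330914153556/132377115769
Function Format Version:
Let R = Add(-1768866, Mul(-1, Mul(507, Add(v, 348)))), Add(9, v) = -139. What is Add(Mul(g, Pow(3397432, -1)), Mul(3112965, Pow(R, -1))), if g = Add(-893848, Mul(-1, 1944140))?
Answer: Rational(-330914153556, 132377115769) ≈ -2.4998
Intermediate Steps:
v = -148 (v = Add(-9, -139) = -148)
R = -1870266 (R = Add(-1768866, Mul(-1, Mul(507, Add(-148, 348)))) = Add(-1768866, Mul(-1, Mul(507, 200))) = Add(-1768866, Mul(-1, 101400)) = Add(-1768866, -101400) = -1870266)
g = -2837988 (g = Add(-893848, -1944140) = -2837988)
Add(Mul(g, Pow(3397432, -1)), Mul(3112965, Pow(R, -1))) = Add(Mul(-2837988, Pow(3397432, -1)), Mul(3112965, Pow(-1870266, -1))) = Add(Mul(-2837988, Rational(1, 3397432)), Mul(3112965, Rational(-1, 1870266))) = Add(Rational(-709497, 849358), Rational(-1037655, 623422)) = Rational(-330914153556, 132377115769)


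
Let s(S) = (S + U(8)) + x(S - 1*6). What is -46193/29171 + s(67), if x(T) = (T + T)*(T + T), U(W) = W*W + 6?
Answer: 438131398/29171 ≈ 15019.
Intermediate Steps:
U(W) = 6 + W² (U(W) = W² + 6 = 6 + W²)
x(T) = 4*T² (x(T) = (2*T)*(2*T) = 4*T²)
s(S) = 70 + S + 4*(-6 + S)² (s(S) = (S + (6 + 8²)) + 4*(S - 1*6)² = (S + (6 + 64)) + 4*(S - 6)² = (S + 70) + 4*(-6 + S)² = (70 + S) + 4*(-6 + S)² = 70 + S + 4*(-6 + S)²)
-46193/29171 + s(67) = -46193/29171 + (70 + 67 + 4*(-6 + 67)²) = -46193*1/29171 + (70 + 67 + 4*61²) = -46193/29171 + (70 + 67 + 4*3721) = -46193/29171 + (70 + 67 + 14884) = -46193/29171 + 15021 = 438131398/29171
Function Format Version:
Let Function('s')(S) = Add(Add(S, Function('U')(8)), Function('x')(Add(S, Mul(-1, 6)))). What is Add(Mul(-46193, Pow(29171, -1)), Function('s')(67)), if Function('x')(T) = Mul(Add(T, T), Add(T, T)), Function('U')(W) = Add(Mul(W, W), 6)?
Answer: Rational(438131398, 29171) ≈ 15019.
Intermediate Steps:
Function('U')(W) = Add(6, Pow(W, 2)) (Function('U')(W) = Add(Pow(W, 2), 6) = Add(6, Pow(W, 2)))
Function('x')(T) = Mul(4, Pow(T, 2)) (Function('x')(T) = Mul(Mul(2, T), Mul(2, T)) = Mul(4, Pow(T, 2)))
Function('s')(S) = Add(70, S, Mul(4, Pow(Add(-6, S), 2))) (Function('s')(S) = Add(Add(S, Add(6, Pow(8, 2))), Mul(4, Pow(Add(S, Mul(-1, 6)), 2))) = Add(Add(S, Add(6, 64)), Mul(4, Pow(Add(S, -6), 2))) = Add(Add(S, 70), Mul(4, Pow(Add(-6, S), 2))) = Add(Add(70, S), Mul(4, Pow(Add(-6, S), 2))) = Add(70, S, Mul(4, Pow(Add(-6, S), 2))))
Add(Mul(-46193, Pow(29171, -1)), Function('s')(67)) = Add(Mul(-46193, Pow(29171, -1)), Add(70, 67, Mul(4, Pow(Add(-6, 67), 2)))) = Add(Mul(-46193, Rational(1, 29171)), Add(70, 67, Mul(4, Pow(61, 2)))) = Add(Rational(-46193, 29171), Add(70, 67, Mul(4, 3721))) = Add(Rational(-46193, 29171), Add(70, 67, 14884)) = Add(Rational(-46193, 29171), 15021) = Rational(438131398, 29171)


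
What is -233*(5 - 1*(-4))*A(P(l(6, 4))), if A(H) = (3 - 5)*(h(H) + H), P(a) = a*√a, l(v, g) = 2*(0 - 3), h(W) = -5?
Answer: -20970 - 25164*I*√6 ≈ -20970.0 - 61639.0*I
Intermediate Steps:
l(v, g) = -6 (l(v, g) = 2*(-3) = -6)
P(a) = a^(3/2)
A(H) = 10 - 2*H (A(H) = (3 - 5)*(-5 + H) = -2*(-5 + H) = 10 - 2*H)
-233*(5 - 1*(-4))*A(P(l(6, 4))) = -233*(5 - 1*(-4))*(10 - (-12)*I*√6) = -233*(5 + 4)*(10 - (-12)*I*√6) = -2097*(10 + 12*I*√6) = -233*(90 + 108*I*√6) = -20970 - 25164*I*√6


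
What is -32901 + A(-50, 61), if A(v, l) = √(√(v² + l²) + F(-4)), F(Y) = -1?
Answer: -32901 + √(-1 + √6221) ≈ -32892.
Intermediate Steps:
A(v, l) = √(-1 + √(l² + v²)) (A(v, l) = √(√(v² + l²) - 1) = √(√(l² + v²) - 1) = √(-1 + √(l² + v²)))
-32901 + A(-50, 61) = -32901 + √(-1 + √(61² + (-50)²)) = -32901 + √(-1 + √(3721 + 2500)) = -32901 + √(-1 + √6221)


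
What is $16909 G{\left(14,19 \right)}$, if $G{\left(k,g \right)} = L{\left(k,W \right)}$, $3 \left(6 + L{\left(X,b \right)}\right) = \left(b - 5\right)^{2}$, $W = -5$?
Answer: $\frac{1386538}{3} \approx 4.6218 \cdot 10^{5}$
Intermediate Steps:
$L{\left(X,b \right)} = -6 + \frac{\left(-5 + b\right)^{2}}{3}$ ($L{\left(X,b \right)} = -6 + \frac{\left(b - 5\right)^{2}}{3} = -6 + \frac{\left(-5 + b\right)^{2}}{3}$)
$G{\left(k,g \right)} = \frac{82}{3}$ ($G{\left(k,g \right)} = -6 + \frac{\left(-5 - 5\right)^{2}}{3} = -6 + \frac{\left(-10\right)^{2}}{3} = -6 + \frac{1}{3} \cdot 100 = -6 + \frac{100}{3} = \frac{82}{3}$)
$16909 G{\left(14,19 \right)} = 16909 \cdot \frac{82}{3} = \frac{1386538}{3}$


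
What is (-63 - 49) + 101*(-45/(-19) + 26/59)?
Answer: 192497/1121 ≈ 171.72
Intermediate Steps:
(-63 - 49) + 101*(-45/(-19) + 26/59) = -112 + 101*(-45*(-1/19) + 26*(1/59)) = -112 + 101*(45/19 + 26/59) = -112 + 101*(3149/1121) = -112 + 318049/1121 = 192497/1121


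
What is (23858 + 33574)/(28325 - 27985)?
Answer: 14358/85 ≈ 168.92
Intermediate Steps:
(23858 + 33574)/(28325 - 27985) = 57432/340 = 57432*(1/340) = 14358/85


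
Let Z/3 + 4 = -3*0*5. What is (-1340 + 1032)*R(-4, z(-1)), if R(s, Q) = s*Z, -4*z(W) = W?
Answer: -14784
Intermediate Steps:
z(W) = -W/4
Z = -12 (Z = -12 + 3*(-3*0*5) = -12 + 3*(0*5) = -12 + 3*0 = -12 + 0 = -12)
R(s, Q) = -12*s (R(s, Q) = s*(-12) = -12*s)
(-1340 + 1032)*R(-4, z(-1)) = (-1340 + 1032)*(-12*(-4)) = -308*48 = -14784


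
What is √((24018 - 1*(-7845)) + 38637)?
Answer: 10*√705 ≈ 265.52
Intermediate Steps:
√((24018 - 1*(-7845)) + 38637) = √((24018 + 7845) + 38637) = √(31863 + 38637) = √70500 = 10*√705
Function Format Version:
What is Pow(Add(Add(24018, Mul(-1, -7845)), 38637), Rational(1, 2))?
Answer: Mul(10, Pow(705, Rational(1, 2))) ≈ 265.52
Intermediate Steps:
Pow(Add(Add(24018, Mul(-1, -7845)), 38637), Rational(1, 2)) = Pow(Add(Add(24018, 7845), 38637), Rational(1, 2)) = Pow(Add(31863, 38637), Rational(1, 2)) = Pow(70500, Rational(1, 2)) = Mul(10, Pow(705, Rational(1, 2)))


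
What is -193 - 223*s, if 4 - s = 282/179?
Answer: -131329/179 ≈ -733.68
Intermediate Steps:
s = 434/179 (s = 4 - 282/179 = 434/179 ≈ 2.4246)
-193 - 223*s = -193 - 223*434/179 = -193 - 96782/179 = -131329/179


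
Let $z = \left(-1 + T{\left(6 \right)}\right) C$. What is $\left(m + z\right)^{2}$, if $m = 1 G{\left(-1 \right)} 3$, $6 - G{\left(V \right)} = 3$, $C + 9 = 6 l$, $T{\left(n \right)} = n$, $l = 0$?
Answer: $1296$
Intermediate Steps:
$C = -9$ ($C = -9 + 6 \cdot 0 = -9 + 0 = -9$)
$G{\left(V \right)} = 3$ ($G{\left(V \right)} = 6 - 3 = 3$)
$z = -45$ ($z = \left(-1 + 6\right) \left(-9\right) = 5 \left(-9\right) = -45$)
$m = 9$ ($m = 1 \cdot 3 \cdot 3 = 3 \cdot 3 = 9$)
$\left(m + z\right)^{2} = \left(9 - 45\right)^{2} = \left(-36\right)^{2} = 1296$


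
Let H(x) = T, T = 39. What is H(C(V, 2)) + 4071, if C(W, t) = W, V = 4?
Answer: 4110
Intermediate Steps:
H(x) = 39
H(C(V, 2)) + 4071 = 39 + 4071 = 4110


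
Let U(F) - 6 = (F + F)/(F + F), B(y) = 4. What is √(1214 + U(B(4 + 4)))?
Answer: √1221 ≈ 34.943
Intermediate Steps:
U(F) = 7 (U(F) = 6 + (F + F)/(F + F) = 6 + (2*F)/((2*F)) = 6 + (2*F)*(1/(2*F)) = 6 + 1 = 7)
√(1214 + U(B(4 + 4))) = √(1214 + 7) = √1221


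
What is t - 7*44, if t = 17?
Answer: -291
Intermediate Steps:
t - 7*44 = 17 - 7*44 = 17 - 308 = -291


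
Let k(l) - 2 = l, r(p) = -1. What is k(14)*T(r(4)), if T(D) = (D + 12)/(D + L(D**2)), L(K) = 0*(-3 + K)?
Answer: -176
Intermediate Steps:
k(l) = 2 + l
L(K) = 0
T(D) = (12 + D)/D (T(D) = (D + 12)/(D + 0) = (12 + D)/D)
k(14)*T(r(4)) = (2 + 14)*((12 - 1)/(-1)) = 16*(-1*11) = 16*(-11) = -176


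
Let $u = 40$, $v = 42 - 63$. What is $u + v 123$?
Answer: $-2543$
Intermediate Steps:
$v = -21$ ($v = 42 - 63 = -21$)
$u + v 123 = 40 - 2583 = -2543$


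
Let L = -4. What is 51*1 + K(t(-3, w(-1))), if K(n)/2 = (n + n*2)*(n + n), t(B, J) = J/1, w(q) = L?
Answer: 243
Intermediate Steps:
w(q) = -4
t(B, J) = J (t(B, J) = J*1 = J)
K(n) = 12*n² (K(n) = 2*((n + n*2)*(n + n)) = 2*((n + 2*n)*(2*n)) = 2*((3*n)*(2*n)) = 2*(6*n²) = 12*n²)
51*1 + K(t(-3, w(-1))) = 51*1 + 12*(-4)² = 51 + 12*16 = 51 + 192 = 243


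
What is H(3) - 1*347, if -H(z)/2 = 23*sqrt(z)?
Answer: -347 - 46*sqrt(3) ≈ -426.67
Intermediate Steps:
H(z) = -46*sqrt(z)
H(3) - 1*347 = -46*sqrt(3) - 1*347 = -46*sqrt(3) - 347 = -347 - 46*sqrt(3)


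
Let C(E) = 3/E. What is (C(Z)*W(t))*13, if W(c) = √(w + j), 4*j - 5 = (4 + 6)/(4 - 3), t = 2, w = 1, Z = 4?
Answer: 39*√19/8 ≈ 21.250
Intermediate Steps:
j = 15/4 (j = 5/4 + ((4 + 6)/(4 - 3))/4 = 5/4 + (10/1)/4 = 5/4 + (10*1)/4 = 5/4 + (¼)*10 = 5/4 + 5/2 = 15/4 ≈ 3.7500)
W(c) = √19/2 (W(c) = √(1 + 15/4) = √(19/4) = √19/2)
(C(Z)*W(t))*13 = ((3/4)*(√19/2))*13 = ((3*(¼))*(√19/2))*13 = (3*(√19/2)/4)*13 = (3*√19/8)*13 = 39*√19/8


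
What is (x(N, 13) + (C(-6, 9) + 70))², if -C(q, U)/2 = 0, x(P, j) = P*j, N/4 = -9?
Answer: 158404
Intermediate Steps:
N = -36 (N = 4*(-9) = -36)
C(q, U) = 0 (C(q, U) = -2*0 = 0)
(x(N, 13) + (C(-6, 9) + 70))² = (-36*13 + (0 + 70))² = (-468 + 70)² = (-398)² = 158404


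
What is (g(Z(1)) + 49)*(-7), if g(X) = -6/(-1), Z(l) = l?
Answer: -385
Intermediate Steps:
g(X) = 6 (g(X) = -6*(-1) = 6)
(g(Z(1)) + 49)*(-7) = (6 + 49)*(-7) = 55*(-7) = -385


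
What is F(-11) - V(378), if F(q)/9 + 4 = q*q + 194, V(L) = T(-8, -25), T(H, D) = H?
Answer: 2807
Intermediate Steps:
V(L) = -8
F(q) = 1710 + 9*q² (F(q) = -36 + 9*(q*q + 194) = -36 + 9*(q² + 194) = -36 + 9*(194 + q²) = -36 + (1746 + 9*q²) = 1710 + 9*q²)
F(-11) - V(378) = (1710 + 9*(-11)²) - 1*(-8) = (1710 + 9*121) + 8 = (1710 + 1089) + 8 = 2799 + 8 = 2807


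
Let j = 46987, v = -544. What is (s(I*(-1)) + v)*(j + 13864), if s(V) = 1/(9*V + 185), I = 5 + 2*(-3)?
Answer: -6421910285/194 ≈ -3.3103e+7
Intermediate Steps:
I = -1 (I = 5 - 6 = -1)
s(V) = 1/(185 + 9*V)
(s(I*(-1)) + v)*(j + 13864) = (1/(185 + 9*(-1*(-1))) - 544)*(46987 + 13864) = (1/(185 + 9*1) - 544)*60851 = (1/(185 + 9) - 544)*60851 = (1/194 - 544)*60851 = -105535/194*60851 = -6421910285/194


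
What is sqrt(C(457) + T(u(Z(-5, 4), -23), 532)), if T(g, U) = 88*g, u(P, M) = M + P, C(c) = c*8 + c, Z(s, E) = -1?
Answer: sqrt(2001) ≈ 44.733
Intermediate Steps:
C(c) = 9*c (C(c) = 8*c + c = 9*c)
sqrt(C(457) + T(u(Z(-5, 4), -23), 532)) = sqrt(9*457 + 88*(-23 - 1)) = sqrt(4113 + 88*(-24)) = sqrt(4113 - 2112) = sqrt(2001)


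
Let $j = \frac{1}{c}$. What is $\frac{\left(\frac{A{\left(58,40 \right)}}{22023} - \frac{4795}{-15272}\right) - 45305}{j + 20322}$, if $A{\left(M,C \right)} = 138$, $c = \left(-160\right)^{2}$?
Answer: $- \frac{16253398469609600}{7290672091274769} \approx -2.2293$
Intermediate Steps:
$c = 25600$
$j = \frac{1}{25600} \approx 3.9063 \cdot 10^{-5}$
$\frac{\left(\frac{A{\left(58,40 \right)}}{22023} - \frac{4795}{-15272}\right) - 45305}{j + 20322} = \frac{\left(\frac{138}{22023} - \frac{4795}{-15272}\right) - 45305}{\frac{1}{25600} + 20322} = \frac{\left(138 \cdot \frac{1}{22023} - - \frac{4795}{15272}\right) - 45305}{\frac{520243201}{25600}} = \left(\left(\frac{46}{7341} + \frac{4795}{15272}\right) - 45305\right) \frac{25600}{520243201} = \left(\frac{35902607}{112111752} - 45305\right) \frac{25600}{520243201} = \left(- \frac{5079187021753}{112111752}\right) \frac{25600}{520243201} = - \frac{16253398469609600}{7290672091274769}$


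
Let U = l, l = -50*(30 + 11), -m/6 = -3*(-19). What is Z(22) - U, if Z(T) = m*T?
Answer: -5474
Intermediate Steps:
m = -342 (m = -(-18)*(-19) = -6*57 = -342)
l = -2050 (l = -50*41 = -2050)
U = -2050
Z(T) = -342*T
Z(22) - U = -342*22 - 1*(-2050) = -7524 + 2050 = -5474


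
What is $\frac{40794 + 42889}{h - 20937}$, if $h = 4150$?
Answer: $- \frac{83683}{16787} \approx -4.985$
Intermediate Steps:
$\frac{40794 + 42889}{h - 20937} = \frac{40794 + 42889}{4150 - 20937} = \frac{83683}{-16787} = 83683 \left(- \frac{1}{16787}\right) = - \frac{83683}{16787}$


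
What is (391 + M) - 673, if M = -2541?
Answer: -2823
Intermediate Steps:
(391 + M) - 673 = (391 - 2541) - 673 = -2150 - 673 = -2823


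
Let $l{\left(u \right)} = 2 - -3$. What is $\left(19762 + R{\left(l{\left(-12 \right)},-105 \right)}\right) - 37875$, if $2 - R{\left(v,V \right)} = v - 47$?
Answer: $-18069$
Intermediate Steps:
$l{\left(u \right)} = 5$ ($l{\left(u \right)} = 2 + 3 = 5$)
$R{\left(v,V \right)} = 49 - v$ ($R{\left(v,V \right)} = 2 - \left(v - 47\right) = 2 - \left(-47 + v\right) = 49 - v$)
$\left(19762 + R{\left(l{\left(-12 \right)},-105 \right)}\right) - 37875 = \left(19762 + \left(49 - 5\right)\right) - 37875 = \left(19762 + 44\right) - 37875 = 19806 - 37875 = -18069$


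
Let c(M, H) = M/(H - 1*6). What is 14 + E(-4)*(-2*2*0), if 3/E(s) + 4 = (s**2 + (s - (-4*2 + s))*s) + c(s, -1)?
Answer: 14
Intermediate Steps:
c(M, H) = M/(-6 + H) (c(M, H) = M/(H - 6) = M/(-6 + H))
E(s) = 3/(-4 + s**2 + 55*s/7) (E(s) = 3/(-4 + ((s**2 + (s - (-4*2 + s))*s) + s/(-6 - 1))) = 3/(-4 + ((s**2 + (s - (-8 + s))*s) + s/(-7))) = 3/(-4 + ((s**2 + (s + (8 - s))*s) + s*(-1/7))) = 3/(-4 + ((s**2 + 8*s) - s/7)) = 3/(-4 + (s**2 + 55*s/7)) = 3/(-4 + s**2 + 55*s/7))
14 + E(-4)*(-2*2*0) = 14 + (21/(-28 + 7*(-4)**2 + 55*(-4)))*(-2*2*0) = 14 + (21/(-28 + 7*16 - 220))*(-4*0) = 14 + (21/(-28 + 112 - 220))*0 = 14 + (21/(-136))*0 = 14 + (21*(-1/136))*0 = 14 - 21/136*0 = 14 + 0 = 14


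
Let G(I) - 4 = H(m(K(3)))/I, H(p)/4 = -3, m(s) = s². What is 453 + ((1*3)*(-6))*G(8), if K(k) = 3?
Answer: 408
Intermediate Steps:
H(p) = -12 (H(p) = 4*(-3) = -12)
G(I) = 4 - 12/I
453 + ((1*3)*(-6))*G(8) = 453 + ((1*3)*(-6))*(4 - 12/8) = 453 + (3*(-6))*(4 - 12*⅛) = 453 - 18*(4 - 3/2) = 453 - 18*5/2 = 453 - 45 = 408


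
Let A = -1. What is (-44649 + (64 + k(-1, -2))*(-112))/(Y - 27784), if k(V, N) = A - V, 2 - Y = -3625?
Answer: 51817/24157 ≈ 2.1450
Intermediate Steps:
Y = 3627 (Y = 2 - 1*(-3625) = 2 + 3625 = 3627)
k(V, N) = -1 - V
(-44649 + (64 + k(-1, -2))*(-112))/(Y - 27784) = (-44649 + (64 + (-1 - 1*(-1)))*(-112))/(3627 - 27784) = (-44649 + (64 + (-1 + 1))*(-112))/(-24157) = (-44649 + (64 + 0)*(-112))*(-1/24157) = (-44649 + 64*(-112))*(-1/24157) = (-44649 - 7168)*(-1/24157) = -51817*(-1/24157) = 51817/24157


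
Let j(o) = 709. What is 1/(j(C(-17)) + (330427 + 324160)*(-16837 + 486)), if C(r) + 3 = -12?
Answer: -1/10703151328 ≈ -9.3430e-11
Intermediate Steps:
C(r) = -15 (C(r) = -3 - 12 = -15)
1/(j(C(-17)) + (330427 + 324160)*(-16837 + 486)) = 1/(709 + (330427 + 324160)*(-16837 + 486)) = 1/(709 + 654587*(-16351)) = 1/(709 - 10703152037) = 1/(-10703151328) = -1/10703151328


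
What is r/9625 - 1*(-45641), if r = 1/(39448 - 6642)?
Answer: 14411499467751/315757750 ≈ 45641.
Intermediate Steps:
r = 1/32806 ≈ 3.0482e-5
r/9625 - 1*(-45641) = (1/32806)/9625 - 1*(-45641) = (1/32806)*(1/9625) + 45641 = 1/315757750 + 45641 = 14411499467751/315757750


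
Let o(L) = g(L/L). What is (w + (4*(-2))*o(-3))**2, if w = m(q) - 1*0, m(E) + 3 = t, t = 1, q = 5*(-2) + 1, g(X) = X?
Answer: 100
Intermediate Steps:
q = -9 (q = -10 + 1 = -9)
o(L) = 1 (o(L) = L/L = 1)
m(E) = -2 (m(E) = -3 + 1 = -2)
w = -2 (w = -2 - 1*0 = -2 + 0 = -2)
(w + (4*(-2))*o(-3))**2 = (-2 + (4*(-2))*1)**2 = (-2 - 8*1)**2 = (-2 - 8)**2 = (-10)**2 = 100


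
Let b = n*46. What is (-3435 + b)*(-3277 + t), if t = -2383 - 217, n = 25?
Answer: 13428945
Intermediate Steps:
b = 1150 (b = 25*46 = 1150)
t = -2600
(-3435 + b)*(-3277 + t) = (-3435 + 1150)*(-3277 - 2600) = -2285*(-5877) = 13428945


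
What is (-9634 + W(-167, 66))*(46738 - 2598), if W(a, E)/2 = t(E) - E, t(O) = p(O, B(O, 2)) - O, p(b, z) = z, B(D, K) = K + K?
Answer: -436544600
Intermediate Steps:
B(D, K) = 2*K
t(O) = 4 - O (t(O) = 2*2 - O = 4 - O)
W(a, E) = 8 - 4*E (W(a, E) = 2*((4 - E) - E) = 2*(4 - 2*E) = 8 - 4*E)
(-9634 + W(-167, 66))*(46738 - 2598) = (-9634 + (8 - 4*66))*(46738 - 2598) = (-9634 + (8 - 264))*44140 = (-9634 - 256)*44140 = -9890*44140 = -436544600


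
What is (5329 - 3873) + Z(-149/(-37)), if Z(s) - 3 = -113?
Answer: 1346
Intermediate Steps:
Z(s) = -110 (Z(s) = 3 - 113 = -110)
(5329 - 3873) + Z(-149/(-37)) = (5329 - 3873) - 110 = 1456 - 110 = 1346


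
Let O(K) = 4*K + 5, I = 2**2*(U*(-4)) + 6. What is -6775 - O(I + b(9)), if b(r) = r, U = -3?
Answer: -7032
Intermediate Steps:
I = 54 (I = 2**2*(-3*(-4)) + 6 = 4*12 + 6 = 48 + 6 = 54)
O(K) = 5 + 4*K
-6775 - O(I + b(9)) = -6775 - (5 + 4*(54 + 9)) = -6775 - (5 + 4*63) = -6775 - (5 + 252) = -6775 - 1*257 = -6775 - 257 = -7032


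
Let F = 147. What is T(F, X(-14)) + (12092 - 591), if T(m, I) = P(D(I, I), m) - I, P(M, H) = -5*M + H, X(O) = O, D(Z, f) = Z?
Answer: 11732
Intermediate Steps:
P(M, H) = H - 5*M
T(m, I) = m - 6*I (T(m, I) = (m - 5*I) - I = m - 6*I)
T(F, X(-14)) + (12092 - 591) = (147 - 6*(-14)) + (12092 - 591) = (147 + 84) + 11501 = 231 + 11501 = 11732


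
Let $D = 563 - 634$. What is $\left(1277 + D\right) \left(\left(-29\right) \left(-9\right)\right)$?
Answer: $314766$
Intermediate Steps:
$D = -71$
$\left(1277 + D\right) \left(\left(-29\right) \left(-9\right)\right) = \left(1277 - 71\right) \left(\left(-29\right) \left(-9\right)\right) = 1206 \cdot 261 = 314766$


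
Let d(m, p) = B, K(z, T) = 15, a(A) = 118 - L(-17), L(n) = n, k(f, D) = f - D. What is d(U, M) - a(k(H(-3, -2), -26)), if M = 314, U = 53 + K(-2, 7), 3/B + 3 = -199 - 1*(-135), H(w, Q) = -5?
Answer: -9048/67 ≈ -135.04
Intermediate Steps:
a(A) = 135 (a(A) = 118 - 1*(-17) = 118 + 17 = 135)
B = -3/67 (B = 3/(-3 + (-199 - 1*(-135))) = 3/(-3 + (-199 + 135)) = 3/(-3 - 64) = 3/(-67) = 3*(-1/67) = -3/67 ≈ -0.044776)
U = 68 (U = 53 + 15 = 68)
d(m, p) = -3/67
d(U, M) - a(k(H(-3, -2), -26)) = -3/67 - 1*135 = -3/67 - 135 = -9048/67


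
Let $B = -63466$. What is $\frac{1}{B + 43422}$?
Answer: $- \frac{1}{20044} \approx -4.989 \cdot 10^{-5}$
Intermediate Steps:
$\frac{1}{B + 43422} = \frac{1}{-63466 + 43422} = \frac{1}{-20044} = - \frac{1}{20044}$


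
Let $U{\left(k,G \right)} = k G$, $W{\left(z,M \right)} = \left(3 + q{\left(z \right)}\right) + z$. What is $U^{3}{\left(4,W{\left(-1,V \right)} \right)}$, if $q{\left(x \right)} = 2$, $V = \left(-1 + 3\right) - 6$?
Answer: $4096$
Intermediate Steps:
$V = -4$ ($V = 2 - 6 = -4$)
$W{\left(z,M \right)} = 5 + z$ ($W{\left(z,M \right)} = \left(3 + 2\right) + z = 5 + z$)
$U{\left(k,G \right)} = G k$
$U^{3}{\left(4,W{\left(-1,V \right)} \right)} = \left(\left(5 - 1\right) 4\right)^{3} = \left(4 \cdot 4\right)^{3} = 16^{3} = 4096$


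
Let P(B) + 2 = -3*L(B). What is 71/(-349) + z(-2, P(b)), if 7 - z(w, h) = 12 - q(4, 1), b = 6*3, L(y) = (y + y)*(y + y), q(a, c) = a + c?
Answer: -71/349 ≈ -0.20344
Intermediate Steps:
L(y) = 4*y² (L(y) = (2*y)*(2*y) = 4*y²)
b = 18
P(B) = -2 - 12*B²
z(w, h) = 0 (z(w, h) = 7 - (12 - (4 + 1)) = 7 - (12 - 1*5) = 7 - (12 - 5) = 7 - 1*7 = 7 - 7 = 0)
71/(-349) + z(-2, P(b)) = 71/(-349) + 0 = 71*(-1/349) + 0 = -71/349 + 0 = -71/349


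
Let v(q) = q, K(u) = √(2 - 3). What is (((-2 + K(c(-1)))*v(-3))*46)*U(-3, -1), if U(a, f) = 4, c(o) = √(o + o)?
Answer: 1104 - 552*I ≈ 1104.0 - 552.0*I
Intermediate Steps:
c(o) = √2*√o (c(o) = √(2*o) = √2*√o)
K(u) = I (K(u) = √(-1) = I)
(((-2 + K(c(-1)))*v(-3))*46)*U(-3, -1) = (((-2 + I)*(-3))*46)*4 = ((6 - 3*I)*46)*4 = (276 - 138*I)*4 = 1104 - 552*I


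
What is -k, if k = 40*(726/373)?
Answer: -29040/373 ≈ -77.855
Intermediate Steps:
k = 29040/373 (k = 40*(726*(1/373)) = 40*(726/373) = 29040/373 ≈ 77.855)
-k = -1*29040/373 = -29040/373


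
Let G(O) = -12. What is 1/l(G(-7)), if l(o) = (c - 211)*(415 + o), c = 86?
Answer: -1/50375 ≈ -1.9851e-5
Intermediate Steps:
l(o) = -51875 - 125*o (l(o) = (86 - 211)*(415 + o) = -125*(415 + o) = -51875 - 125*o)
1/l(G(-7)) = 1/(-51875 - 125*(-12)) = 1/(-51875 + 1500) = 1/(-50375) = -1/50375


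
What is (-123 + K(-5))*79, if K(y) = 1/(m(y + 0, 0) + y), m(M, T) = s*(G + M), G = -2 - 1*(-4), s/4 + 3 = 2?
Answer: -67940/7 ≈ -9705.7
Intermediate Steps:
s = -4 (s = -12 + 4*2 = -12 + 8 = -4)
G = 2 (G = -2 + 4 = 2)
m(M, T) = -8 - 4*M (m(M, T) = -4*(2 + M) = -8 - 4*M)
K(y) = 1/(-8 - 3*y) (K(y) = 1/((-8 - 4*(y + 0)) + y) = 1/((-8 - 4*y) + y) = 1/(-8 - 3*y))
(-123 + K(-5))*79 = (-123 + 1/(-8 - 3*(-5)))*79 = (-123 + 1/(-8 + 15))*79 = (-123 + 1/7)*79 = (-123 + ⅐)*79 = -860/7*79 = -67940/7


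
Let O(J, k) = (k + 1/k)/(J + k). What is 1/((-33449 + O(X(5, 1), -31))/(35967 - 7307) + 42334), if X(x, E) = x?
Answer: 444230/18805514379 ≈ 2.3622e-5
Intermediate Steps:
O(J, k) = (k + 1/k)/(J + k)
1/((-33449 + O(X(5, 1), -31))/(35967 - 7307) + 42334) = 1/((-33449 + (1 + (-31)**2)/((-31)*(5 - 31)))/(35967 - 7307) + 42334) = 1/((-33449 - 1/31*(1 + 961)/(-26))/28660 + 42334) = 1/((-33449 - 1/31*(-1/26)*962)*(1/28660) + 42334) = 1/((-33449 + 37/31)*(1/28660) + 42334) = 1/(-1036882/31*1/28660 + 42334) = 1/(-518441/444230 + 42334) = 1/(18805514379/444230) = 444230/18805514379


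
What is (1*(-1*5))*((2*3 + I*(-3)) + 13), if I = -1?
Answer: -110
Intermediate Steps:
(1*(-1*5))*((2*3 + I*(-3)) + 13) = (1*(-1*5))*((2*3 - 1*(-3)) + 13) = (1*(-5))*((6 + 3) + 13) = -5*(9 + 13) = -5*22 = -110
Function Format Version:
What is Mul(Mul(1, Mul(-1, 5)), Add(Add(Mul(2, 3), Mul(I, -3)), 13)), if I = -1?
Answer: -110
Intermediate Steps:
Mul(Mul(1, Mul(-1, 5)), Add(Add(Mul(2, 3), Mul(I, -3)), 13)) = Mul(Mul(1, Mul(-1, 5)), Add(Add(Mul(2, 3), Mul(-1, -3)), 13)) = Mul(Mul(1, -5), Add(Add(6, 3), 13)) = Mul(-5, Add(9, 13)) = Mul(-5, 22) = -110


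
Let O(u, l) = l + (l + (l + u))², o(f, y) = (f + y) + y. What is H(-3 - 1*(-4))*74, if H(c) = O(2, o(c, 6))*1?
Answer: 58978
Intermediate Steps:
o(f, y) = f + 2*y
O(u, l) = l + (u + 2*l)²
H(c) = 12 + c + (26 + 2*c)² (H(c) = ((c + 2*6) + (2 + 2*(c + 2*6))²)*1 = ((c + 12) + (2 + 2*(c + 12))²)*1 = ((12 + c) + (2 + 2*(12 + c))²)*1 = ((12 + c) + (2 + (24 + 2*c))²)*1 = ((12 + c) + (26 + 2*c)²)*1 = (12 + c + (26 + 2*c)²)*1 = 12 + c + (26 + 2*c)²)
H(-3 - 1*(-4))*74 = (12 + (-3 - 1*(-4)) + 4*(13 + (-3 - 1*(-4)))²)*74 = (12 + (-3 + 4) + 4*(13 + (-3 + 4))²)*74 = (12 + 1 + 4*(13 + 1)²)*74 = (12 + 1 + 4*14²)*74 = (12 + 1 + 4*196)*74 = (12 + 1 + 784)*74 = 797*74 = 58978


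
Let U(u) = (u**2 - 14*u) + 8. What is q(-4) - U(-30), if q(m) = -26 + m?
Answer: -1358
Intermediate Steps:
U(u) = 8 + u**2 - 14*u
q(-4) - U(-30) = (-26 - 4) - (8 + (-30)**2 - 14*(-30)) = -30 - (8 + 900 + 420) = -30 - 1*1328 = -30 - 1328 = -1358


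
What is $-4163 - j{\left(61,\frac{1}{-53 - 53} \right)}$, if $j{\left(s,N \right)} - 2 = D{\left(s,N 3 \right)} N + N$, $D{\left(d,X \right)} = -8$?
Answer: $- \frac{441497}{106} \approx -4165.1$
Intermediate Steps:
$j{\left(s,N \right)} = 2 - 7 N$ ($j{\left(s,N \right)} = 2 + \left(- 8 N + N\right) = 2 - 7 N$)
$-4163 - j{\left(61,\frac{1}{-53 - 53} \right)} = -4163 - \left(2 - \frac{7}{-53 - 53}\right) = -4163 - \left(2 - \frac{7}{-106}\right) = -4163 - \left(2 - - \frac{7}{106}\right) = -4163 - \left(2 + \frac{7}{106}\right) = -4163 - \frac{219}{106} = - \frac{441497}{106}$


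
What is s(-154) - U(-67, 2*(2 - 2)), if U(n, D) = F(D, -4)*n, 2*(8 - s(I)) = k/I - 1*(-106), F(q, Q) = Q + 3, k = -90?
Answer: -17293/154 ≈ -112.29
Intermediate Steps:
F(q, Q) = 3 + Q
s(I) = -45 + 45/I (s(I) = 8 - (-90/I - 1*(-106))/2 = 8 - (-90/I + 106)/2 = 8 - (106 - 90/I)/2 = 8 + (-53 + 45/I) = -45 + 45/I)
U(n, D) = -n (U(n, D) = (3 - 4)*n = -n)
s(-154) - U(-67, 2*(2 - 2)) = (-45 + 45/(-154)) - (-1)*(-67) = (-45 + 45*(-1/154)) - 1*67 = (-45 - 45/154) - 67 = -6975/154 - 67 = -17293/154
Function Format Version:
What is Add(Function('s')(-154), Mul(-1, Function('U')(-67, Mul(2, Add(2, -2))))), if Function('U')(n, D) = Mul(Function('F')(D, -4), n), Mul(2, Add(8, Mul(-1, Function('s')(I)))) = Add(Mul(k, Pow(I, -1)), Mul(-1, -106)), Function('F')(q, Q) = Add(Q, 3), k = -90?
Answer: Rational(-17293, 154) ≈ -112.29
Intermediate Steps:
Function('F')(q, Q) = Add(3, Q)
Function('s')(I) = Add(-45, Mul(45, Pow(I, -1))) (Function('s')(I) = Add(8, Mul(Rational(-1, 2), Add(Mul(-90, Pow(I, -1)), Mul(-1, -106)))) = Add(8, Mul(Rational(-1, 2), Add(Mul(-90, Pow(I, -1)), 106))) = Add(8, Mul(Rational(-1, 2), Add(106, Mul(-90, Pow(I, -1))))) = Add(8, Add(-53, Mul(45, Pow(I, -1)))) = Add(-45, Mul(45, Pow(I, -1))))
Function('U')(n, D) = Mul(-1, n) (Function('U')(n, D) = Mul(Add(3, -4), n) = Mul(-1, n))
Add(Function('s')(-154), Mul(-1, Function('U')(-67, Mul(2, Add(2, -2))))) = Add(Add(-45, Mul(45, Pow(-154, -1))), Mul(-1, Mul(-1, -67))) = Add(Add(-45, Mul(45, Rational(-1, 154))), Mul(-1, 67)) = Add(Add(-45, Rational(-45, 154)), -67) = Add(Rational(-6975, 154), -67) = Rational(-17293, 154)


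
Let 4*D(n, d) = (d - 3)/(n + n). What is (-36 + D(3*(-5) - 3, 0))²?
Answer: 2982529/2304 ≈ 1294.5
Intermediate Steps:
D(n, d) = (-3 + d)/(8*n) (D(n, d) = ((d - 3)/(n + n))/4 = ((-3 + d)/((2*n)))/4 = ((-3 + d)*(1/(2*n)))/4 = ((-3 + d)/(2*n))/4 = (-3 + d)/(8*n))
(-36 + D(3*(-5) - 3, 0))² = (-36 + (-3 + 0)/(8*(3*(-5) - 3)))² = (-36 + (⅛)*(-3)/(-15 - 3))² = (-36 + (⅛)*(-3)/(-18))² = (-36 + (⅛)*(-1/18)*(-3))² = (-36 + 1/48)² = (-1727/48)² = 2982529/2304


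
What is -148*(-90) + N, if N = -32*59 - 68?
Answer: 11364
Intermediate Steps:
N = -1956 (N = -1888 - 68 = -1956)
-148*(-90) + N = -148*(-90) - 1956 = 13320 - 1956 = 11364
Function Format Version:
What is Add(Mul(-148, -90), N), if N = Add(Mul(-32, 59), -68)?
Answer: 11364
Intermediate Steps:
N = -1956 (N = Add(-1888, -68) = -1956)
Add(Mul(-148, -90), N) = Add(Mul(-148, -90), -1956) = Add(13320, -1956) = 11364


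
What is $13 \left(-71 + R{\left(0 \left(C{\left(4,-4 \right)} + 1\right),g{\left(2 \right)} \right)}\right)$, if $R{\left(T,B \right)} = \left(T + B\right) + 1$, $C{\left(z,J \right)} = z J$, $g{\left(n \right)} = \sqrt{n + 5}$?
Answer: $-910 + 13 \sqrt{7} \approx -875.61$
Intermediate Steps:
$g{\left(n \right)} = \sqrt{5 + n}$
$C{\left(z,J \right)} = J z$
$R{\left(T,B \right)} = 1 + B + T$ ($R{\left(T,B \right)} = \left(B + T\right) + 1 = 1 + B + T$)
$13 \left(-71 + R{\left(0 \left(C{\left(4,-4 \right)} + 1\right),g{\left(2 \right)} \right)}\right) = 13 \left(-71 + \left(1 + \sqrt{5 + 2} + 0 \left(\left(-4\right) 4 + 1\right)\right)\right) = 13 \left(-71 + \left(1 + \sqrt{7} + 0 \left(-16 + 1\right)\right)\right) = 13 \left(-71 + \left(1 + \sqrt{7} + 0 \left(-15\right)\right)\right) = 13 \left(-71 + \left(1 + \sqrt{7} + 0\right)\right) = 13 \left(-71 + \left(1 + \sqrt{7}\right)\right) = 13 \left(-70 + \sqrt{7}\right) = -910 + 13 \sqrt{7}$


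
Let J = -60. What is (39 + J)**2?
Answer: 441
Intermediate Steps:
(39 + J)**2 = (39 - 60)**2 = (-21)**2 = 441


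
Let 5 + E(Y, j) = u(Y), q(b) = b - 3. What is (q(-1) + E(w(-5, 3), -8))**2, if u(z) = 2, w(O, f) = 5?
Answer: 49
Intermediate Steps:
q(b) = -3 + b
E(Y, j) = -3 (E(Y, j) = -5 + 2 = -3)
(q(-1) + E(w(-5, 3), -8))**2 = ((-3 - 1) - 3)**2 = (-4 - 3)**2 = (-7)**2 = 49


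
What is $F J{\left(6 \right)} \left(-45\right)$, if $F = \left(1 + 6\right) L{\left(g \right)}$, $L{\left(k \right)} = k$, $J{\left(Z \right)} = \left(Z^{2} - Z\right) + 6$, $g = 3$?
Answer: $-34020$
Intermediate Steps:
$J{\left(Z \right)} = 6 + Z^{2} - Z$
$F = 21$ ($F = \left(1 + 6\right) 3 = 7 \cdot 3 = 21$)
$F J{\left(6 \right)} \left(-45\right) = 21 \left(6 + 6^{2} - 6\right) \left(-45\right) = 21 \left(6 + 36 - 6\right) \left(-45\right) = 21 \cdot 36 \left(-45\right) = 756 \left(-45\right) = -34020$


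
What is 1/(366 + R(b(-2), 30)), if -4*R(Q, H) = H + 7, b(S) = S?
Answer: 4/1427 ≈ 0.0028031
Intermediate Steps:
R(Q, H) = -7/4 - H/4 (R(Q, H) = -(H + 7)/4 = -(7 + H)/4 = -7/4 - H/4)
1/(366 + R(b(-2), 30)) = 1/(366 + (-7/4 - ¼*30)) = 1/(366 + (-7/4 - 15/2)) = 1/(366 - 37/4) = 1/(1427/4) = 4/1427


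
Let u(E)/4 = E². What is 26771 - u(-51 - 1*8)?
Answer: 12847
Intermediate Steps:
u(E) = 4*E²
26771 - u(-51 - 1*8) = 26771 - 4*(-51 - 1*8)² = 26771 - 4*(-51 - 8)² = 26771 - 4*(-59)² = 26771 - 4*3481 = 26771 - 1*13924 = 26771 - 13924 = 12847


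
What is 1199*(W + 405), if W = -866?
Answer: -552739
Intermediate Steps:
1199*(W + 405) = 1199*(-866 + 405) = 1199*(-461) = -552739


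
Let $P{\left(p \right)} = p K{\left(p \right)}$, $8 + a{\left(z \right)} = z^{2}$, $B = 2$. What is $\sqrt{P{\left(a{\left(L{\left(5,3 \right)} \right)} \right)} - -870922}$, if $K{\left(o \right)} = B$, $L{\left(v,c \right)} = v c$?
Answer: $2 \sqrt{217839} \approx 933.46$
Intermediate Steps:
$L{\left(v,c \right)} = c v$
$K{\left(o \right)} = 2$
$a{\left(z \right)} = -8 + z^{2}$
$P{\left(p \right)} = 2 p$ ($P{\left(p \right)} = p 2 = 2 p$)
$\sqrt{P{\left(a{\left(L{\left(5,3 \right)} \right)} \right)} - -870922} = \sqrt{2 \left(-8 + \left(3 \cdot 5\right)^{2}\right) - -870922} = \sqrt{2 \left(-8 + 15^{2}\right) + \left(-969763 + 1840685\right)} = \sqrt{2 \left(-8 + 225\right) + 870922} = \sqrt{2 \cdot 217 + 870922} = \sqrt{434 + 870922} = \sqrt{871356} = 2 \sqrt{217839}$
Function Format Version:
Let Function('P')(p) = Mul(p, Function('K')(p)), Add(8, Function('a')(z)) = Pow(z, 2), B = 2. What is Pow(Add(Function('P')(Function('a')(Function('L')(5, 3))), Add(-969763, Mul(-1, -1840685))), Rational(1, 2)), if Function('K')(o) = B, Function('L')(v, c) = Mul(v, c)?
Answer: Mul(2, Pow(217839, Rational(1, 2))) ≈ 933.46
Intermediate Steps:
Function('L')(v, c) = Mul(c, v)
Function('K')(o) = 2
Function('a')(z) = Add(-8, Pow(z, 2))
Function('P')(p) = Mul(2, p) (Function('P')(p) = Mul(p, 2) = Mul(2, p))
Pow(Add(Function('P')(Function('a')(Function('L')(5, 3))), Add(-969763, Mul(-1, -1840685))), Rational(1, 2)) = Pow(Add(Mul(2, Add(-8, Pow(Mul(3, 5), 2))), Add(-969763, Mul(-1, -1840685))), Rational(1, 2)) = Pow(Add(Mul(2, Add(-8, Pow(15, 2))), Add(-969763, 1840685)), Rational(1, 2)) = Pow(Add(Mul(2, Add(-8, 225)), 870922), Rational(1, 2)) = Pow(Add(Mul(2, 217), 870922), Rational(1, 2)) = Pow(Add(434, 870922), Rational(1, 2)) = Pow(871356, Rational(1, 2)) = Mul(2, Pow(217839, Rational(1, 2)))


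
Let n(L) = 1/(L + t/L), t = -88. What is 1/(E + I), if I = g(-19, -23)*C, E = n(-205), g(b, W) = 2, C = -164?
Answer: -41937/13755541 ≈ -0.0030487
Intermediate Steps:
n(L) = 1/(L - 88/L)
E = -205/41937 (E = -205/(-88 + (-205)²) = -205/(-88 + 42025) = -205/41937 ≈ -0.0048883)
I = -328 (I = 2*(-164) = -328)
1/(E + I) = 1/(-205/41937 - 328) = 1/(-13755541/41937) = -41937/13755541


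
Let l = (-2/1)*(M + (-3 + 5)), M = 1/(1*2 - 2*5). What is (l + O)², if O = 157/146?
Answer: 609961/85264 ≈ 7.1538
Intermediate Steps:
O = 157/146 (O = 157*(1/146) = 157/146 ≈ 1.0753)
M = -⅛ (M = 1/(2 - 10) = 1/(-8) = -⅛ ≈ -0.12500)
l = -15/4 (l = (-2/1)*(-⅛ + (-3 + 5)) = (-2*1)*(-⅛ + 2) = -2*15/8 = -15/4 ≈ -3.7500)
(l + O)² = (-15/4 + 157/146)² = (-781/292)² = 609961/85264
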